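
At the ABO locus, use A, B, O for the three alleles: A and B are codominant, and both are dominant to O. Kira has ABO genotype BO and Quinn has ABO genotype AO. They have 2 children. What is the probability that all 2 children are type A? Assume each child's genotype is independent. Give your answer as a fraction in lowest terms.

1/16

ABO cross BO × AO → 1/4 O, 1/4 A, 1/4 B, 1/4 AB.
So P(type A) = 1/4 per child.
All 2 independent: (1/4)^2 = 1/16.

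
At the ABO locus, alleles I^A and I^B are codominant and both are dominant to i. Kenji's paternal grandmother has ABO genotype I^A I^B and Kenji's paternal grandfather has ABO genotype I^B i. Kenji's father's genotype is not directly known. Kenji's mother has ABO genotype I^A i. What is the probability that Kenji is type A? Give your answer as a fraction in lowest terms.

Kenji's father's ABO genotype from I^A I^B × I^B i: 1/4 I^A I^B, 1/4 I^A i, 1/4 I^B I^B, 1/4 I^B i.
Crossing each possibility with the mother I^A i and summing P(type A): 1/4·1/2 + 1/4·3/4 + 1/4·0 + 1/4·1/4 = 3/8.

3/8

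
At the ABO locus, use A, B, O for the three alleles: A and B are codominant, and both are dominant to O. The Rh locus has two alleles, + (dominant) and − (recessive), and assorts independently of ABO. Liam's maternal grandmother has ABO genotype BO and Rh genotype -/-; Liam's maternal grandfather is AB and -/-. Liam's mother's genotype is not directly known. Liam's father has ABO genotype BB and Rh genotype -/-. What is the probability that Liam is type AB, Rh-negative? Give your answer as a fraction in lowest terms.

Liam's mother's ABO genotype from BO × AB: 1/4 AB, 1/4 AO, 1/4 BB, 1/4 BO.
Crossing each possibility with the father BB and summing P(type AB): 1/4·1/2 + 1/4·1/2 + 1/4·0 + 1/4·0 = 1/4.
Similarly for Rh via the mother's Rh distribution: P(Rh-) = 1.
Independent loci: 1/4 × 1 = 1/4.

1/4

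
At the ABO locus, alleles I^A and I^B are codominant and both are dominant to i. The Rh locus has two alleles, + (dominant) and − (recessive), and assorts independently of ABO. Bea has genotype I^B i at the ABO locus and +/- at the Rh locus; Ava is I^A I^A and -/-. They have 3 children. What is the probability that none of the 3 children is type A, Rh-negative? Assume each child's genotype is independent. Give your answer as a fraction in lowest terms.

ABO cross I^B i × I^A I^A → 1/2 A, 1/2 AB.
Rh cross +/- × -/- → 1/2 Rh+, 1/2 Rh-; so P(type A, Rh-negative) = 1/2 × 1/2 = 1/4 per child.
P(not type A, Rh-negative) = 3/4 for one child; (3/4)^3 = 27/64.

27/64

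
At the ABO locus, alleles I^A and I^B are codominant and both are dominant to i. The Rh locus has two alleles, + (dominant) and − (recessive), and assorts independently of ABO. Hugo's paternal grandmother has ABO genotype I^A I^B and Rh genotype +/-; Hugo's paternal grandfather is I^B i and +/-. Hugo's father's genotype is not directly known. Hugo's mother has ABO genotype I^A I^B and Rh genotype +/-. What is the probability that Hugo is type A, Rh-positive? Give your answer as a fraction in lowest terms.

3/16

Hugo's father's ABO genotype from I^A I^B × I^B i: 1/4 I^A I^B, 1/4 I^A i, 1/4 I^B I^B, 1/4 I^B i.
Crossing each possibility with the mother I^A I^B and summing P(type A): 1/4·1/4 + 1/4·1/2 + 1/4·0 + 1/4·1/4 = 1/4.
Similarly for Rh via the father's Rh distribution: P(Rh+) = 3/4.
Independent loci: 1/4 × 3/4 = 3/16.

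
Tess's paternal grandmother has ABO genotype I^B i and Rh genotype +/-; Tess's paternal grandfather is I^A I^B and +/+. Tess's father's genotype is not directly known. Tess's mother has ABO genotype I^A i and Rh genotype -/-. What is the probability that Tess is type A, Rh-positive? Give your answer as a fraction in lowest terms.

Tess's father's ABO genotype from I^B i × I^A I^B: 1/4 I^A I^B, 1/4 I^A i, 1/4 I^B I^B, 1/4 I^B i.
Crossing each possibility with the mother I^A i and summing P(type A): 1/4·1/2 + 1/4·3/4 + 1/4·0 + 1/4·1/4 = 3/8.
Similarly for Rh via the father's Rh distribution: P(Rh+) = 3/4.
Independent loci: 3/8 × 3/4 = 9/32.

9/32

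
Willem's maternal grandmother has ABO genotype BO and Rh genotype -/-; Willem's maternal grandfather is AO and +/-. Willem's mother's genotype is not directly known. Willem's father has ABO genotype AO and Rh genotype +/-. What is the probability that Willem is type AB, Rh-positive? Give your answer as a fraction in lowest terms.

5/64

Willem's mother's ABO genotype from BO × AO: 1/4 AB, 1/4 AO, 1/4 BO, 1/4 OO.
Crossing each possibility with the father AO and summing P(type AB): 1/4·1/4 + 1/4·0 + 1/4·1/4 + 1/4·0 = 1/8.
Similarly for Rh via the mother's Rh distribution: P(Rh+) = 5/8.
Independent loci: 1/8 × 5/8 = 5/64.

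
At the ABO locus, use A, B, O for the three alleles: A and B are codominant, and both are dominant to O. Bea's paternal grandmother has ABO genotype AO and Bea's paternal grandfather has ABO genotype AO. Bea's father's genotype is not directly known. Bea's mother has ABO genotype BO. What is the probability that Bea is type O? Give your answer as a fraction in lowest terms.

1/4

Bea's father's ABO genotype from AO × AO: 1/4 AA, 1/2 AO, 1/4 OO.
Crossing each possibility with the mother BO and summing P(type O): 1/4·0 + 1/2·1/4 + 1/4·1/2 = 1/4.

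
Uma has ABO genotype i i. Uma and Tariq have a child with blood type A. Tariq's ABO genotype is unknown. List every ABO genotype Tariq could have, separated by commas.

I^A I^A, I^A I^B, I^A i

For each candidate genotype of Tariq, check whether crossing it with i i can produce every observed child phenotype.
  I^A I^A → possible child types {A} ✓
  I^A I^B → possible child types {A, B} ✓
  I^A i → possible child types {O, A} ✓
  I^B I^B → possible child types {B} ✗
  I^B i → possible child types {O, B} ✗
  i i → possible child types {O} ✗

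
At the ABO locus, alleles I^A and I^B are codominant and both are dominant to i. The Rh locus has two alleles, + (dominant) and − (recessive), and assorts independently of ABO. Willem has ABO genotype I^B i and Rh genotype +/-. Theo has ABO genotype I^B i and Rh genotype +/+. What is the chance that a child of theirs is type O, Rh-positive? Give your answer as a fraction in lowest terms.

ABO cross I^B i × I^B i → offspring phenotypes: 1/4 O, 3/4 B.
Rh cross +/- × +/+ → 1 Rh+.
Independent loci: P(type O, Rh-positive) = 1/4 × 1 = 1/4.

1/4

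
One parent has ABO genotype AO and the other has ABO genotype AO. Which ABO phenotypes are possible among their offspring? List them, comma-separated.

Gametes from AO × AO give offspring ABO genotypes AA, AO, OO, i.e. phenotypes O, A.

O, A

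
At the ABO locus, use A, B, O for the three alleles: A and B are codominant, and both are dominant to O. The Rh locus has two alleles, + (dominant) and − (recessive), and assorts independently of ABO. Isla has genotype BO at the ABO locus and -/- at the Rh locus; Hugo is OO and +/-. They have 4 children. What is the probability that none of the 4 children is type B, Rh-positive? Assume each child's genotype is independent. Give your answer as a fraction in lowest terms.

ABO cross BO × OO → 1/2 O, 1/2 B.
Rh cross -/- × +/- → 1/2 Rh+, 1/2 Rh-; so P(type B, Rh-positive) = 1/2 × 1/2 = 1/4 per child.
P(not type B, Rh-positive) = 3/4 for one child; (3/4)^4 = 81/256.

81/256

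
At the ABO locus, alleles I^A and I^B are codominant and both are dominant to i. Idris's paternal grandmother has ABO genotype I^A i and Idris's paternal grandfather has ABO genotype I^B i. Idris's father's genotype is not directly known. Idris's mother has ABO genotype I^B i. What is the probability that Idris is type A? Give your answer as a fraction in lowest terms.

1/8

Idris's father's ABO genotype from I^A i × I^B i: 1/4 I^A I^B, 1/4 I^A i, 1/4 I^B i, 1/4 i i.
Crossing each possibility with the mother I^B i and summing P(type A): 1/4·1/4 + 1/4·1/4 + 1/4·0 + 1/4·0 = 1/8.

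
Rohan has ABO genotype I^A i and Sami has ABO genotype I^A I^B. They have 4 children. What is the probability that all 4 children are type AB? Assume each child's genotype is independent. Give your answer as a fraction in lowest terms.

ABO cross I^A i × I^A I^B → 1/2 A, 1/4 B, 1/4 AB.
So P(type AB) = 1/4 per child.
All 4 independent: (1/4)^4 = 1/256.

1/256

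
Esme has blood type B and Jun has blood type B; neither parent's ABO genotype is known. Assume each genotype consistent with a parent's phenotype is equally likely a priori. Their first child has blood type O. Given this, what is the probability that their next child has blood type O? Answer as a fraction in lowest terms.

Possible genotypes: Esme ∈ {BB, BO}; Jun ∈ {BB, BO}.
Weight each parental genotype pair by prior × P(type-O child):
  BO × BO: posterior weight 1; P(next child type O) = 1/4.
Weighted sum = 1/4.

1/4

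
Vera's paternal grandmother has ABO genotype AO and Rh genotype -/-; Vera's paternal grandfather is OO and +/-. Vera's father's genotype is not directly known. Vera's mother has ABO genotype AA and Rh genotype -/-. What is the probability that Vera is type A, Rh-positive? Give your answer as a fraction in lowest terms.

1/4

Vera's father's ABO genotype from AO × OO: 1/2 AO, 1/2 OO.
Crossing each possibility with the mother AA and summing P(type A): 1/2·1 + 1/2·1 = 1.
Similarly for Rh via the father's Rh distribution: P(Rh+) = 1/4.
Independent loci: 1 × 1/4 = 1/4.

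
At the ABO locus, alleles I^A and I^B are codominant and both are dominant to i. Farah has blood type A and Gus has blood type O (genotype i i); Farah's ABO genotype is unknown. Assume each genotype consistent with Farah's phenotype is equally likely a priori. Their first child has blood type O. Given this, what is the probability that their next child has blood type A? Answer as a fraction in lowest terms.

1/2

Possible genotypes: Farah ∈ {I^A I^A, I^A i}; Gus ∈ {i i}.
Weight each parental genotype pair by prior × P(type-O child):
  I^A i × i i: posterior weight 1; P(next child type A) = 1/2.
Weighted sum = 1/2.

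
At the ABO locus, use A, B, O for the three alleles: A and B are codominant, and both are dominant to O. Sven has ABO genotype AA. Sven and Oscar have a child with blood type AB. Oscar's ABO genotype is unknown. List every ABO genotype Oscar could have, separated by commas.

For each candidate genotype of Oscar, check whether crossing it with AA can produce every observed child phenotype.
  AA → possible child types {A} ✗
  AB → possible child types {A, AB} ✓
  AO → possible child types {A} ✗
  BB → possible child types {AB} ✓
  BO → possible child types {A, AB} ✓
  OO → possible child types {A} ✗

AB, BB, BO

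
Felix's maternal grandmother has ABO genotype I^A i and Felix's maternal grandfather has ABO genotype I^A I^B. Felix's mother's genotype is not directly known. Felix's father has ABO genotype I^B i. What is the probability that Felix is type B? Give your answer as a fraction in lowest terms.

Felix's mother's ABO genotype from I^A i × I^A I^B: 1/4 I^A I^A, 1/4 I^A I^B, 1/4 I^A i, 1/4 I^B i.
Crossing each possibility with the father I^B i and summing P(type B): 1/4·0 + 1/4·1/2 + 1/4·1/4 + 1/4·3/4 = 3/8.

3/8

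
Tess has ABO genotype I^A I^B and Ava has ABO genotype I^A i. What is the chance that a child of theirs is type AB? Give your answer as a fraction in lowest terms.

ABO cross I^A I^B × I^A i → offspring phenotypes: 1/2 A, 1/4 B, 1/4 AB.
So P(type AB) = 1/4.

1/4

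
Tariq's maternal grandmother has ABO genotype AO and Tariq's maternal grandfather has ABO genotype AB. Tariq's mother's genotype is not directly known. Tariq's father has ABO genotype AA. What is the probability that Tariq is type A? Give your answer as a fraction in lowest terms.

Tariq's mother's ABO genotype from AO × AB: 1/4 AA, 1/4 AB, 1/4 AO, 1/4 BO.
Crossing each possibility with the father AA and summing P(type A): 1/4·1 + 1/4·1/2 + 1/4·1 + 1/4·1/2 = 3/4.

3/4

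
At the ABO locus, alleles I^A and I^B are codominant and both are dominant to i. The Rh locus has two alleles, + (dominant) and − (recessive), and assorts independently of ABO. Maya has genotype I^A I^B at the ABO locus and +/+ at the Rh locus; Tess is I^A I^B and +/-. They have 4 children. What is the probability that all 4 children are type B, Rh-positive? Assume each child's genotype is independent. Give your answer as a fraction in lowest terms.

1/256

ABO cross I^A I^B × I^A I^B → 1/4 A, 1/4 B, 1/2 AB.
Rh cross +/+ × +/- → 1 Rh+; so P(type B, Rh-positive) = 1/4 × 1 = 1/4 per child.
All 4 independent: (1/4)^4 = 1/256.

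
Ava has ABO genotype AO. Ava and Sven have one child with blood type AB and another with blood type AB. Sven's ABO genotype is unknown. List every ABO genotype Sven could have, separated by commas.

AB, BB, BO

For each candidate genotype of Sven, check whether crossing it with AO can produce every observed child phenotype.
  AA → possible child types {A} ✗
  AB → possible child types {A, B, AB} ✓
  AO → possible child types {O, A} ✗
  BB → possible child types {B, AB} ✓
  BO → possible child types {O, A, B, AB} ✓
  OO → possible child types {O, A} ✗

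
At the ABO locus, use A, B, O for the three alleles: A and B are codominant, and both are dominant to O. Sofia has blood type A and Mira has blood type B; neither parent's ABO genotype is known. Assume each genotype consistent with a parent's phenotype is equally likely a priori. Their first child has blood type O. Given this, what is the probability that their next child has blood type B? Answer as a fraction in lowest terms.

1/4

Possible genotypes: Sofia ∈ {AA, AO}; Mira ∈ {BB, BO}.
Weight each parental genotype pair by prior × P(type-O child):
  AO × BO: posterior weight 1; P(next child type B) = 1/4.
Weighted sum = 1/4.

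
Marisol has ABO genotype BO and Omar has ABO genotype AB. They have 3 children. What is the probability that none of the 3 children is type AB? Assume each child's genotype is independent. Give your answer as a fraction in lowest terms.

27/64

ABO cross BO × AB → 1/4 A, 1/2 B, 1/4 AB.
So P(type AB) = 1/4 per child.
P(not type AB) = 3/4 for one child; (3/4)^3 = 27/64.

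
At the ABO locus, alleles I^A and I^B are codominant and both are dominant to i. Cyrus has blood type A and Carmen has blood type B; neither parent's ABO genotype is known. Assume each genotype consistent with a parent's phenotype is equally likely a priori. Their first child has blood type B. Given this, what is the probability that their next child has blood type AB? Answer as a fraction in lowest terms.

Possible genotypes: Cyrus ∈ {I^A I^A, I^A i}; Carmen ∈ {I^B I^B, I^B i}.
Weight each parental genotype pair by prior × P(type-B child):
  I^A i × I^B I^B: posterior weight 2/3; P(next child type AB) = 1/2.
  I^A i × I^B i: posterior weight 1/3; P(next child type AB) = 1/4.
Weighted sum = 5/12.

5/12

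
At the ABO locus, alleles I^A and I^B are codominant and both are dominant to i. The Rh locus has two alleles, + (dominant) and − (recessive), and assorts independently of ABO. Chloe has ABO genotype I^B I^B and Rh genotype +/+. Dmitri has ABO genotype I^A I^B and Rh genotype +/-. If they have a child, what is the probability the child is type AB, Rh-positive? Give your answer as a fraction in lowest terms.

ABO cross I^B I^B × I^A I^B → offspring phenotypes: 1/2 B, 1/2 AB.
Rh cross +/+ × +/- → 1 Rh+.
Independent loci: P(type AB, Rh-positive) = 1/2 × 1 = 1/2.

1/2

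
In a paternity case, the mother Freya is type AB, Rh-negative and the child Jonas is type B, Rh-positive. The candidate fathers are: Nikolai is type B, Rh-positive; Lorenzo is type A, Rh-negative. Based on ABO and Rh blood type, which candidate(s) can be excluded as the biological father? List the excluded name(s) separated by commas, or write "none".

A candidate is excluded only if no genotype consistent with his phenotype could produce a type B, Rh-positive child with a type AB, Rh-negative mother.
Lorenzo (type A, Rh-): no genotype consistent with that phenotype can produce a type-B Rh+ child with a type-AB mother.

Lorenzo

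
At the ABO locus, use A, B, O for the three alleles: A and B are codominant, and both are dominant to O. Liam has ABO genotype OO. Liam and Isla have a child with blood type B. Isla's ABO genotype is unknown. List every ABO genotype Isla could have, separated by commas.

AB, BB, BO

For each candidate genotype of Isla, check whether crossing it with OO can produce every observed child phenotype.
  AA → possible child types {A} ✗
  AB → possible child types {A, B} ✓
  AO → possible child types {O, A} ✗
  BB → possible child types {B} ✓
  BO → possible child types {O, B} ✓
  OO → possible child types {O} ✗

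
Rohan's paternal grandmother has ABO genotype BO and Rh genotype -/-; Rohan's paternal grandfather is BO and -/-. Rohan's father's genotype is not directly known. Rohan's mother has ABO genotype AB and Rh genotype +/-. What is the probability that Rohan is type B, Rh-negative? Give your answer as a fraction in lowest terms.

Rohan's father's ABO genotype from BO × BO: 1/4 BB, 1/2 BO, 1/4 OO.
Crossing each possibility with the mother AB and summing P(type B): 1/4·1/2 + 1/2·1/2 + 1/4·1/2 = 1/2.
Similarly for Rh via the father's Rh distribution: P(Rh-) = 1/2.
Independent loci: 1/2 × 1/2 = 1/4.

1/4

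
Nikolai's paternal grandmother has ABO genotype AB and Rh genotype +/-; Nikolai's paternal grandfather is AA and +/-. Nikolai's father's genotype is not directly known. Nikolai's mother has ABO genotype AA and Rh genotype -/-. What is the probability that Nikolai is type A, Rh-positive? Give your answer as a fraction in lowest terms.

3/8

Nikolai's father's ABO genotype from AB × AA: 1/2 AA, 1/2 AB.
Crossing each possibility with the mother AA and summing P(type A): 1/2·1 + 1/2·1/2 = 3/4.
Similarly for Rh via the father's Rh distribution: P(Rh+) = 1/2.
Independent loci: 3/4 × 1/2 = 3/8.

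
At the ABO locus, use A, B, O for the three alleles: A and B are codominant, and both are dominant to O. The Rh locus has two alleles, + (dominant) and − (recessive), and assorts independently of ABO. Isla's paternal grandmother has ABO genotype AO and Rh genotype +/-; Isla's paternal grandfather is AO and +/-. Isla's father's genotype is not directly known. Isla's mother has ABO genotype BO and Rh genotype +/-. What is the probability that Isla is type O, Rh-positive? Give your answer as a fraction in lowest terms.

Isla's father's ABO genotype from AO × AO: 1/4 AA, 1/2 AO, 1/4 OO.
Crossing each possibility with the mother BO and summing P(type O): 1/4·0 + 1/2·1/4 + 1/4·1/2 = 1/4.
Similarly for Rh via the father's Rh distribution: P(Rh+) = 3/4.
Independent loci: 1/4 × 3/4 = 3/16.

3/16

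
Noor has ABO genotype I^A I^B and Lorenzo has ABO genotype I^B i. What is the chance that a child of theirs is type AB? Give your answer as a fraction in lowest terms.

ABO cross I^A I^B × I^B i → offspring phenotypes: 1/4 A, 1/2 B, 1/4 AB.
So P(type AB) = 1/4.

1/4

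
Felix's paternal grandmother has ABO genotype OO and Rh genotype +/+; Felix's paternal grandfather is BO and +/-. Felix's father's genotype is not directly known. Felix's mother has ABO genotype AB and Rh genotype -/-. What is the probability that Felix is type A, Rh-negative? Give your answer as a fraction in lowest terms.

3/32

Felix's father's ABO genotype from OO × BO: 1/2 BO, 1/2 OO.
Crossing each possibility with the mother AB and summing P(type A): 1/2·1/4 + 1/2·1/2 = 3/8.
Similarly for Rh via the father's Rh distribution: P(Rh-) = 1/4.
Independent loci: 3/8 × 1/4 = 3/32.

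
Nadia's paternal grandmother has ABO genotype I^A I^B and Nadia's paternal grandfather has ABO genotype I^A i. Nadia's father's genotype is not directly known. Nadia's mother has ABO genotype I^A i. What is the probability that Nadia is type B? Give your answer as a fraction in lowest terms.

1/8

Nadia's father's ABO genotype from I^A I^B × I^A i: 1/4 I^A I^A, 1/4 I^A I^B, 1/4 I^A i, 1/4 I^B i.
Crossing each possibility with the mother I^A i and summing P(type B): 1/4·0 + 1/4·1/4 + 1/4·0 + 1/4·1/4 = 1/8.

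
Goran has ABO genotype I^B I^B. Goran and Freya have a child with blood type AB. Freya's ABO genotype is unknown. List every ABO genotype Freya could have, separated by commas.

I^A I^A, I^A I^B, I^A i

For each candidate genotype of Freya, check whether crossing it with I^B I^B can produce every observed child phenotype.
  I^A I^A → possible child types {AB} ✓
  I^A I^B → possible child types {B, AB} ✓
  I^A i → possible child types {B, AB} ✓
  I^B I^B → possible child types {B} ✗
  I^B i → possible child types {B} ✗
  i i → possible child types {B} ✗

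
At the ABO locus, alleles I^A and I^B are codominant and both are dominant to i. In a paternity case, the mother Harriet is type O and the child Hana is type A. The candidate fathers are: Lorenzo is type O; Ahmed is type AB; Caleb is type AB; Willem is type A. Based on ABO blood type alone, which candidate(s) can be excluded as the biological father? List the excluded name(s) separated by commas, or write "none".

A candidate is excluded only if no genotype consistent with his phenotype could produce a type A child with a type O mother.
Lorenzo (type O): no genotype consistent with that phenotype can produce a type-A child with a type-O mother.

Lorenzo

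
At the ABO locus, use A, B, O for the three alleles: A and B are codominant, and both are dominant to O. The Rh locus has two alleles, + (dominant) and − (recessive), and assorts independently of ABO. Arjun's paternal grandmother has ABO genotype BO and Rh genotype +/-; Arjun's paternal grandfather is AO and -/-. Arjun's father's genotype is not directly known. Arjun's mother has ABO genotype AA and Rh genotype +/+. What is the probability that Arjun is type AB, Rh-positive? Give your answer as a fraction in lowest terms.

1/4

Arjun's father's ABO genotype from BO × AO: 1/4 AB, 1/4 AO, 1/4 BO, 1/4 OO.
Crossing each possibility with the mother AA and summing P(type AB): 1/4·1/2 + 1/4·0 + 1/4·1/2 + 1/4·0 = 1/4.
Similarly for Rh via the father's Rh distribution: P(Rh+) = 1.
Independent loci: 1/4 × 1 = 1/4.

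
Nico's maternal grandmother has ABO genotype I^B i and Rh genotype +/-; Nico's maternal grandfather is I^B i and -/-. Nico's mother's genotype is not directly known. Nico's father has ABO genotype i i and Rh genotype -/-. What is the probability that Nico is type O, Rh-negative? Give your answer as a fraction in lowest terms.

Nico's mother's ABO genotype from I^B i × I^B i: 1/4 I^B I^B, 1/2 I^B i, 1/4 i i.
Crossing each possibility with the father i i and summing P(type O): 1/4·0 + 1/2·1/2 + 1/4·1 = 1/2.
Similarly for Rh via the mother's Rh distribution: P(Rh-) = 3/4.
Independent loci: 1/2 × 3/4 = 3/8.

3/8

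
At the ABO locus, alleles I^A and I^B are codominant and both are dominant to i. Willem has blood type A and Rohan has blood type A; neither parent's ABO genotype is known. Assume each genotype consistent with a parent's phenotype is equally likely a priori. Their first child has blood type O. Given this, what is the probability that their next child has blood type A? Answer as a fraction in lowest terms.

Possible genotypes: Willem ∈ {I^A I^A, I^A i}; Rohan ∈ {I^A I^A, I^A i}.
Weight each parental genotype pair by prior × P(type-O child):
  I^A i × I^A i: posterior weight 1; P(next child type A) = 3/4.
Weighted sum = 3/4.

3/4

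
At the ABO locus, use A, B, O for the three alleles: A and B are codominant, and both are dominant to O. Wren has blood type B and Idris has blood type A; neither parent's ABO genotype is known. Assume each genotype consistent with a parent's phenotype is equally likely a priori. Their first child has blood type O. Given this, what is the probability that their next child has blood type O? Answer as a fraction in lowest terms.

Possible genotypes: Wren ∈ {BB, BO}; Idris ∈ {AA, AO}.
Weight each parental genotype pair by prior × P(type-O child):
  BO × AO: posterior weight 1; P(next child type O) = 1/4.
Weighted sum = 1/4.

1/4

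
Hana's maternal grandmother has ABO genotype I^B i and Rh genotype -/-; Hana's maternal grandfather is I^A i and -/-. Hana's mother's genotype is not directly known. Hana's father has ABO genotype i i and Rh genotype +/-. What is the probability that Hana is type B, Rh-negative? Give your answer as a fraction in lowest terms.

1/8

Hana's mother's ABO genotype from I^B i × I^A i: 1/4 I^A I^B, 1/4 I^A i, 1/4 I^B i, 1/4 i i.
Crossing each possibility with the father i i and summing P(type B): 1/4·1/2 + 1/4·0 + 1/4·1/2 + 1/4·0 = 1/4.
Similarly for Rh via the mother's Rh distribution: P(Rh-) = 1/2.
Independent loci: 1/4 × 1/2 = 1/8.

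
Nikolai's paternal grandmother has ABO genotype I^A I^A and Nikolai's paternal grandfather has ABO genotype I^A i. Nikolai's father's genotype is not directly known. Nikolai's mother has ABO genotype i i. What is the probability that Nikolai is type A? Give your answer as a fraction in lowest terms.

Nikolai's father's ABO genotype from I^A I^A × I^A i: 1/2 I^A I^A, 1/2 I^A i.
Crossing each possibility with the mother i i and summing P(type A): 1/2·1 + 1/2·1/2 = 3/4.

3/4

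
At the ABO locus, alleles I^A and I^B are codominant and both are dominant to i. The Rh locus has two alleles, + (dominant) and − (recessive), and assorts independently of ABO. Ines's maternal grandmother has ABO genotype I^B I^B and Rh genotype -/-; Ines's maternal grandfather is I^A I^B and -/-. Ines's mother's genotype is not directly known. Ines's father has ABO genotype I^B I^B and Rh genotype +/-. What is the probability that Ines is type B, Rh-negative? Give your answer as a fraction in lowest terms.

3/8

Ines's mother's ABO genotype from I^B I^B × I^A I^B: 1/2 I^A I^B, 1/2 I^B I^B.
Crossing each possibility with the father I^B I^B and summing P(type B): 1/2·1/2 + 1/2·1 = 3/4.
Similarly for Rh via the mother's Rh distribution: P(Rh-) = 1/2.
Independent loci: 3/4 × 1/2 = 3/8.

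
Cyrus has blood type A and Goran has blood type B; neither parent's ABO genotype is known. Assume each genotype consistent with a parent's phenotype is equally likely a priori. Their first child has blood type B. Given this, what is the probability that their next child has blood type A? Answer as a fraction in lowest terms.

1/12

Possible genotypes: Cyrus ∈ {I^A I^A, I^A i}; Goran ∈ {I^B I^B, I^B i}.
Weight each parental genotype pair by prior × P(type-B child):
  I^A i × I^B I^B: posterior weight 2/3; P(next child type A) = 0.
  I^A i × I^B i: posterior weight 1/3; P(next child type A) = 1/4.
Weighted sum = 1/12.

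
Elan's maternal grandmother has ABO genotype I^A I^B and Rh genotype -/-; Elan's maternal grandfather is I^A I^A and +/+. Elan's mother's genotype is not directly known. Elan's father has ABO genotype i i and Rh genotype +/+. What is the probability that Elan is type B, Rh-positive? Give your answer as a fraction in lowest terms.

Elan's mother's ABO genotype from I^A I^B × I^A I^A: 1/2 I^A I^A, 1/2 I^A I^B.
Crossing each possibility with the father i i and summing P(type B): 1/2·0 + 1/2·1/2 = 1/4.
Similarly for Rh via the mother's Rh distribution: P(Rh+) = 1.
Independent loci: 1/4 × 1 = 1/4.

1/4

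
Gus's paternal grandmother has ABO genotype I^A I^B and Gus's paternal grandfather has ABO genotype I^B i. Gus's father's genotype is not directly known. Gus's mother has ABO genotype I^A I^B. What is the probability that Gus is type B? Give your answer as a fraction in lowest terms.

Gus's father's ABO genotype from I^A I^B × I^B i: 1/4 I^A I^B, 1/4 I^A i, 1/4 I^B I^B, 1/4 I^B i.
Crossing each possibility with the mother I^A I^B and summing P(type B): 1/4·1/4 + 1/4·1/4 + 1/4·1/2 + 1/4·1/2 = 3/8.

3/8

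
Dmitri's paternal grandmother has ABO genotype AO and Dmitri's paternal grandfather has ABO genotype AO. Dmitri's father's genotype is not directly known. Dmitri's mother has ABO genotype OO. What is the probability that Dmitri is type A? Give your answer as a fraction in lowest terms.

1/2

Dmitri's father's ABO genotype from AO × AO: 1/4 AA, 1/2 AO, 1/4 OO.
Crossing each possibility with the mother OO and summing P(type A): 1/4·1 + 1/2·1/2 + 1/4·0 = 1/2.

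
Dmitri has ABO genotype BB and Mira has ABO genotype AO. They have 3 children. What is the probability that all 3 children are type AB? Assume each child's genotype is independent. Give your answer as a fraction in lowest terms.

1/8

ABO cross BB × AO → 1/2 B, 1/2 AB.
So P(type AB) = 1/2 per child.
All 3 independent: (1/2)^3 = 1/8.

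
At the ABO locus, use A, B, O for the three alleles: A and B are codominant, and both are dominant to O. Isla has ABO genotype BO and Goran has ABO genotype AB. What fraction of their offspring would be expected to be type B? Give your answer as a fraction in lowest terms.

ABO cross BO × AB → offspring phenotypes: 1/4 A, 1/2 B, 1/4 AB.
So P(type B) = 1/2.

1/2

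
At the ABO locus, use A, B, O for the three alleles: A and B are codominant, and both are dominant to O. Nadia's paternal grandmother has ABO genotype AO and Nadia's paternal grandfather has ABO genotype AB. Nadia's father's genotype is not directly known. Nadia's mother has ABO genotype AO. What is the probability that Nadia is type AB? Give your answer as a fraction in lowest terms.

1/8

Nadia's father's ABO genotype from AO × AB: 1/4 AA, 1/4 AB, 1/4 AO, 1/4 BO.
Crossing each possibility with the mother AO and summing P(type AB): 1/4·0 + 1/4·1/4 + 1/4·0 + 1/4·1/4 = 1/8.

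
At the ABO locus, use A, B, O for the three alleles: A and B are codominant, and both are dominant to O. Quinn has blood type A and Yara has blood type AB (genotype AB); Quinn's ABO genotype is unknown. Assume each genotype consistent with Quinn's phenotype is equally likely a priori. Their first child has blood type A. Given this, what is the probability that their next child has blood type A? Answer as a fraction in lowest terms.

1/2

Possible genotypes: Quinn ∈ {AA, AO}; Yara ∈ {AB}.
Weight each parental genotype pair by prior × P(type-A child):
  AA × AB: posterior weight 1/2; P(next child type A) = 1/2.
  AO × AB: posterior weight 1/2; P(next child type A) = 1/2.
Weighted sum = 1/2.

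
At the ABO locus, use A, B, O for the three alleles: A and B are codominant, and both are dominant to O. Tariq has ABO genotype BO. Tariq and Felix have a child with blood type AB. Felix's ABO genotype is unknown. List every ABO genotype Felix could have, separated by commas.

AA, AB, AO

For each candidate genotype of Felix, check whether crossing it with BO can produce every observed child phenotype.
  AA → possible child types {A, AB} ✓
  AB → possible child types {A, B, AB} ✓
  AO → possible child types {O, A, B, AB} ✓
  BB → possible child types {B} ✗
  BO → possible child types {O, B} ✗
  OO → possible child types {O, B} ✗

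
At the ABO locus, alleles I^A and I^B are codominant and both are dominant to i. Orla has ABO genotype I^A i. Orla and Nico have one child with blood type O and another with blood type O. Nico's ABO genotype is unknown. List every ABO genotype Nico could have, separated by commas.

I^A i, I^B i, i i

For each candidate genotype of Nico, check whether crossing it with I^A i can produce every observed child phenotype.
  I^A I^A → possible child types {A} ✗
  I^A I^B → possible child types {A, B, AB} ✗
  I^A i → possible child types {O, A} ✓
  I^B I^B → possible child types {B, AB} ✗
  I^B i → possible child types {O, A, B, AB} ✓
  i i → possible child types {O, A} ✓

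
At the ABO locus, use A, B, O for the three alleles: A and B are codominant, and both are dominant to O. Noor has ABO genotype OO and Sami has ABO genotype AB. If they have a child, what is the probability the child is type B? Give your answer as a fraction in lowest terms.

1/2

ABO cross OO × AB → offspring phenotypes: 1/2 A, 1/2 B.
So P(type B) = 1/2.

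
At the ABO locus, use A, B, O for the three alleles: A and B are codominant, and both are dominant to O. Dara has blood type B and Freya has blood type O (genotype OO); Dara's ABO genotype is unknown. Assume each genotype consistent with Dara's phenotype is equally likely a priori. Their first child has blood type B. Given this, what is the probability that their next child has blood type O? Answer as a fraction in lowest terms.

1/6

Possible genotypes: Dara ∈ {BB, BO}; Freya ∈ {OO}.
Weight each parental genotype pair by prior × P(type-B child):
  BB × OO: posterior weight 2/3; P(next child type O) = 0.
  BO × OO: posterior weight 1/3; P(next child type O) = 1/2.
Weighted sum = 1/6.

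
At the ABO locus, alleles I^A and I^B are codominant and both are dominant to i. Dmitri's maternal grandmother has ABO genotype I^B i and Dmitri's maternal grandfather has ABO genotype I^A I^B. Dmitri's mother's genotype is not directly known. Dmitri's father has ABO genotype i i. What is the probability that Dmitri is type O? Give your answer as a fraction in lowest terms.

Dmitri's mother's ABO genotype from I^B i × I^A I^B: 1/4 I^A I^B, 1/4 I^A i, 1/4 I^B I^B, 1/4 I^B i.
Crossing each possibility with the father i i and summing P(type O): 1/4·0 + 1/4·1/2 + 1/4·0 + 1/4·1/2 = 1/4.

1/4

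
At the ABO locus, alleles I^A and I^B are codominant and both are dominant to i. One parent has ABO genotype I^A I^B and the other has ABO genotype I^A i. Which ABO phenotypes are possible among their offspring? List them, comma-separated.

Gametes from I^A I^B × I^A i give offspring ABO genotypes I^A I^A, I^A I^B, I^A i, I^B i, i.e. phenotypes A, B, AB.

A, B, AB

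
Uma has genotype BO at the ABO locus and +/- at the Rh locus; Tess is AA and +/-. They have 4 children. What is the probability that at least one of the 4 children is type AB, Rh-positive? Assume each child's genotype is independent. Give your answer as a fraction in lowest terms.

ABO cross BO × AA → 1/2 A, 1/2 AB.
Rh cross +/- × +/- → 3/4 Rh+, 1/4 Rh-; so P(type AB, Rh-positive) = 1/2 × 3/4 = 3/8 per child.
P(none) = (5/8)^4 = 625/4096; P(at least one) = 1 − 625/4096 = 3471/4096.

3471/4096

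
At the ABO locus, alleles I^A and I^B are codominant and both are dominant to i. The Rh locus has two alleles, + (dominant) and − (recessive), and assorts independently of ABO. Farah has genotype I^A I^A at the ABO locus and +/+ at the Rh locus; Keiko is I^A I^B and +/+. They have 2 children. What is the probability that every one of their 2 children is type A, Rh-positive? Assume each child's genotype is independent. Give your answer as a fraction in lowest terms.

1/4

ABO cross I^A I^A × I^A I^B → 1/2 A, 1/2 AB.
Rh cross +/+ × +/+ → 1 Rh+; so P(type A, Rh-positive) = 1/2 × 1 = 1/2 per child.
All 2 independent: (1/2)^2 = 1/4.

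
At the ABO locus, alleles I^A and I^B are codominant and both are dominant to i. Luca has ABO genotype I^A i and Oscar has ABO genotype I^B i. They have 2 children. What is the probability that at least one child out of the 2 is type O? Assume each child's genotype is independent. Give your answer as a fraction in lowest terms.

7/16

ABO cross I^A i × I^B i → 1/4 O, 1/4 A, 1/4 B, 1/4 AB.
So P(type O) = 1/4 per child.
P(none) = (3/4)^2 = 9/16; P(at least one) = 1 − 9/16 = 7/16.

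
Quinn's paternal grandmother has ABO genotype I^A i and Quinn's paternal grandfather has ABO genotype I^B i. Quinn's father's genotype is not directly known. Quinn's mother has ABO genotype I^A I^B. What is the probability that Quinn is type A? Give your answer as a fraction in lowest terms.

Quinn's father's ABO genotype from I^A i × I^B i: 1/4 I^A I^B, 1/4 I^A i, 1/4 I^B i, 1/4 i i.
Crossing each possibility with the mother I^A I^B and summing P(type A): 1/4·1/4 + 1/4·1/2 + 1/4·1/4 + 1/4·1/2 = 3/8.

3/8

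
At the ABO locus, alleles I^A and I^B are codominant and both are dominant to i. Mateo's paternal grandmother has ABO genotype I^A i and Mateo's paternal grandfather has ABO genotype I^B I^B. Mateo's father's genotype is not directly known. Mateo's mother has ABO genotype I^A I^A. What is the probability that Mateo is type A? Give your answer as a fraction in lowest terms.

1/2

Mateo's father's ABO genotype from I^A i × I^B I^B: 1/2 I^A I^B, 1/2 I^B i.
Crossing each possibility with the mother I^A I^A and summing P(type A): 1/2·1/2 + 1/2·1/2 = 1/2.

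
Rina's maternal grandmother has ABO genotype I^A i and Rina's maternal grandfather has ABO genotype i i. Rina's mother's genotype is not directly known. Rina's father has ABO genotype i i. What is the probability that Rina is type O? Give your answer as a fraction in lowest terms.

3/4

Rina's mother's ABO genotype from I^A i × i i: 1/2 I^A i, 1/2 i i.
Crossing each possibility with the father i i and summing P(type O): 1/2·1/2 + 1/2·1 = 3/4.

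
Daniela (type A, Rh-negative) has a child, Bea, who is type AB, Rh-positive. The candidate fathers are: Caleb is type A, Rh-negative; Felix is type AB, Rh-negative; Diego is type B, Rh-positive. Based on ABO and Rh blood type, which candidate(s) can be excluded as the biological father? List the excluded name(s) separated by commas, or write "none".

Caleb, Felix

A candidate is excluded only if no genotype consistent with his phenotype could produce a type AB, Rh-positive child with a type A, Rh-negative mother.
Caleb (type A, Rh-): no genotype consistent with that phenotype can produce a type-AB Rh+ child with a type-A mother.
Felix (type AB, Rh-): no genotype consistent with that phenotype can produce a type-AB Rh+ child with a type-A mother.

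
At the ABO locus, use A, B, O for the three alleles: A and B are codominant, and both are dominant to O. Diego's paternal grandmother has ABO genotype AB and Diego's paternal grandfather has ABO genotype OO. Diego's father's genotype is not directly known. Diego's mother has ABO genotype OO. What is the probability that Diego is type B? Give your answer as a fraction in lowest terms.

Diego's father's ABO genotype from AB × OO: 1/2 AO, 1/2 BO.
Crossing each possibility with the mother OO and summing P(type B): 1/2·0 + 1/2·1/2 = 1/4.

1/4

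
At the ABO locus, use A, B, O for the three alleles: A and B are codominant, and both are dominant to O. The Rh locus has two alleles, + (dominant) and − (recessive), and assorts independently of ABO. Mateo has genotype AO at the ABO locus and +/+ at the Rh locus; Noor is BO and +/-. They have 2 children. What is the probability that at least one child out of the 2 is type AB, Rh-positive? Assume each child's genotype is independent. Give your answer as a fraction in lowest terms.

ABO cross AO × BO → 1/4 O, 1/4 A, 1/4 B, 1/4 AB.
Rh cross +/+ × +/- → 1 Rh+; so P(type AB, Rh-positive) = 1/4 × 1 = 1/4 per child.
P(none) = (3/4)^2 = 9/16; P(at least one) = 1 − 9/16 = 7/16.

7/16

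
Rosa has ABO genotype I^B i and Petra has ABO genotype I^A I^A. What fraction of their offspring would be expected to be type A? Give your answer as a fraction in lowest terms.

ABO cross I^B i × I^A I^A → offspring phenotypes: 1/2 A, 1/2 AB.
So P(type A) = 1/2.

1/2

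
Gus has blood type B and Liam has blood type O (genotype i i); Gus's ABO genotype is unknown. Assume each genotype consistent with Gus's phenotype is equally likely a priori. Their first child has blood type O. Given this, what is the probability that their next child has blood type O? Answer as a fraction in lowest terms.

1/2

Possible genotypes: Gus ∈ {I^B I^B, I^B i}; Liam ∈ {i i}.
Weight each parental genotype pair by prior × P(type-O child):
  I^B i × i i: posterior weight 1; P(next child type O) = 1/2.
Weighted sum = 1/2.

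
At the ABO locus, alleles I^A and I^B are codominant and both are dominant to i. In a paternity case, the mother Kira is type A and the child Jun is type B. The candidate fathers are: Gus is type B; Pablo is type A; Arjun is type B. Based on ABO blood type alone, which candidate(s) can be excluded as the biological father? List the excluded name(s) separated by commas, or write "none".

Pablo

A candidate is excluded only if no genotype consistent with his phenotype could produce a type B child with a type A mother.
Pablo (type A): no genotype consistent with that phenotype can produce a type-B child with a type-A mother.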